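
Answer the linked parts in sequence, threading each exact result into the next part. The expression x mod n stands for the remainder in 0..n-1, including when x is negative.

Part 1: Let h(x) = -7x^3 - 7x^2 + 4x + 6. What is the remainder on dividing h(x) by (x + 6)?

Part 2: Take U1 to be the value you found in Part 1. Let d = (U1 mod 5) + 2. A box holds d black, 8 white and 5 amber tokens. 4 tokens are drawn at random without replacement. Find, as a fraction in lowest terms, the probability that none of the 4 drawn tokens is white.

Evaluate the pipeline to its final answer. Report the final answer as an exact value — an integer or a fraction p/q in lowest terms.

9/170

Part 1: remainder = value at the root: -7*(-6)^3 - 7*(-6)^2 + 4*(-6)^1 + 6 = (1512) + (-252) + (-24) + (6) = 1242; answer 1242
Part 2: U1 = 1242; d = 4; total draws C(17,4) = 2380; favorable C(9,4) = 126; P = 9/170; answer 9/170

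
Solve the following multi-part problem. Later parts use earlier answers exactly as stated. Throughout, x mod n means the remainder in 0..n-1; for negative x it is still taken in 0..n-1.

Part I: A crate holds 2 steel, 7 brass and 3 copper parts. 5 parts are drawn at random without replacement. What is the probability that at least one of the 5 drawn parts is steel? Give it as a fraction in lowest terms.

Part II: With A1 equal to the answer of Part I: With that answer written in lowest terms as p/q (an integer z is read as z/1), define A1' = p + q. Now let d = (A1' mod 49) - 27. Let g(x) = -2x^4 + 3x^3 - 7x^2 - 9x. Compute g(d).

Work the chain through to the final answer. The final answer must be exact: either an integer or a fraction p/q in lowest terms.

Part I: total draws C(12,5) = 792; complement C(10,5) = 252; favorable 792 - 252 = 540; P = 15/22; answer 15/22
Part II: A1 = 15/22; threaded value p + q = 37; d = 10; -2*(10)^4 + 3*(10)^3 - 7*(10)^2 - 9*(10)^1 = (-20000) + (3000) + (-700) + (-90) = -17790; answer -17790

-17790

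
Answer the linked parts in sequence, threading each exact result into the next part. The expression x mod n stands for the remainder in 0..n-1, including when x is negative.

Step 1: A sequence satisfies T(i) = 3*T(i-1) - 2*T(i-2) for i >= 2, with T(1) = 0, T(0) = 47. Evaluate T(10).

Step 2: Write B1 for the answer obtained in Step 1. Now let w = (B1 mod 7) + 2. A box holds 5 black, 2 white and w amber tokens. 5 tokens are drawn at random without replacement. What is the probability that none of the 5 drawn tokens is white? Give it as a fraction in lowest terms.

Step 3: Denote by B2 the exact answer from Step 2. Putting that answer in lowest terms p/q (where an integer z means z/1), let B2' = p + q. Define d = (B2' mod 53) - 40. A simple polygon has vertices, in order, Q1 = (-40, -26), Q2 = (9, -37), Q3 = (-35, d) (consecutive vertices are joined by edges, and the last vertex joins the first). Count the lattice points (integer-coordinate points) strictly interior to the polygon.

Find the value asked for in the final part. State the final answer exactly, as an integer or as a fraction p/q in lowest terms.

Step 1: T(2) = 3*(0) - 2*(47) = -94; iterating: T(2)=-94, T(3)=-282, T(4)=-658, T(5)=-1410, T(6)=-2914, T(7)=-5922, T(8)=-11938, T(9)=-23970, T(10)=-48034; answer -48034
Step 2: B1 = -48034; w = 2; total draws C(9,5) = 126; favorable C(7,5) = 21; P = 1/6; answer 1/6
Step 3: B2 = 1/6; threaded value p + q = 7; d = -33; cross terms: (-40*-37 - 9*-26)=1714, (9*-33 - -35*-37)=-1592, (-35*-26 - -40*-33)=-410; twice the area = |-288| = 288; area = 144; boundary points = 1 + 4 + 1 = 6; strictly interior points = area - boundary/2 + 1 = 142; answer 142

142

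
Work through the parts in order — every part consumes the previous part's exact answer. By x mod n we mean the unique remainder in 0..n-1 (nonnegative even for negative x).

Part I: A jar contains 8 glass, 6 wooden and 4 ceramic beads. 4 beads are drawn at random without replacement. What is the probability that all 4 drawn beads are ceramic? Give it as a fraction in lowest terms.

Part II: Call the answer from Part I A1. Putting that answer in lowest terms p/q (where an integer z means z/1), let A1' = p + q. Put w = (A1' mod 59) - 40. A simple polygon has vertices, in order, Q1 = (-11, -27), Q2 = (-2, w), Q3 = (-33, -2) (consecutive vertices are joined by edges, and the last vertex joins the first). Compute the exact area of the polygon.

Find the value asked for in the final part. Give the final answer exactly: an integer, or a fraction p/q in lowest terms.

Part I: total draws C(18,4) = 3060; favorable C(4,4) = 1; P = 1/3060; answer 1/3060
Part II: A1 = 1/3060; threaded value p + q = 3061; w = 12; cross terms: (-11*12 - -2*-27)=-186, (-2*-2 - -33*12)=400, (-33*-27 - -11*-2)=869; twice the area = |1083| = 1083; area = 1083/2; answer 1083/2

1083/2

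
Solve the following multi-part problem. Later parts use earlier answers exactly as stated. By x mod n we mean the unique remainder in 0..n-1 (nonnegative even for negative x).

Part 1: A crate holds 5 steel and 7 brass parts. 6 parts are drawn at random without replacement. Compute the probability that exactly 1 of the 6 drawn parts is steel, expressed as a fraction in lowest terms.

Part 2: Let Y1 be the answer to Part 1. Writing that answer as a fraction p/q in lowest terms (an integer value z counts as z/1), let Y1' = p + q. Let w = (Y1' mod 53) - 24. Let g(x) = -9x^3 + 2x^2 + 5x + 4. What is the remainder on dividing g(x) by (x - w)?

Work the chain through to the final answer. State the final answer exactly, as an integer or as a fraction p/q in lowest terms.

Part 1: total draws C(12,6) = 924; favorable C(5,1)*C(7,5) = 105; P = 5/44; answer 5/44
Part 2: Y1 = 5/44; threaded value p + q = 49; w = 25; remainder = value at the root: -9*(25)^3 + 2*(25)^2 + 5*(25)^1 + 4 = (-140625) + (1250) + (125) + (4) = -139246; answer -139246

-139246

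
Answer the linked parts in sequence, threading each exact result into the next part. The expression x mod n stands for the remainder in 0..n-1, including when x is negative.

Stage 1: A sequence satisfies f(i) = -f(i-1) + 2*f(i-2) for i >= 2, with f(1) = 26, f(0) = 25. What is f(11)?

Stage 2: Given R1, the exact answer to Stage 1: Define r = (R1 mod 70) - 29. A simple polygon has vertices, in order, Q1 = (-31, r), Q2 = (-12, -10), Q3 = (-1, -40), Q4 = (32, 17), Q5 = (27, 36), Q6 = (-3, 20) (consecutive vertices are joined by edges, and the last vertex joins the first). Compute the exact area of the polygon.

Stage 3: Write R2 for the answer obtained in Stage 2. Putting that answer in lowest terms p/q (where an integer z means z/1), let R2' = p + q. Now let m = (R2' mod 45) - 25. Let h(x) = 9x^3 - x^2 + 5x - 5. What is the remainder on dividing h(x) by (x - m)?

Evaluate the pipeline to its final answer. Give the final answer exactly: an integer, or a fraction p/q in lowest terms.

Stage 1: f(2) = -1*(26) + 2*(25) = 24; iterating: f(2)=24, f(3)=28, f(4)=20, f(5)=36, f(6)=4, f(7)=68, f(8)=-60, f(9)=196, f(10)=-316, f(11)=708; answer 708
Stage 2: R1 = 708; r = -21; cross terms: (-31*-10 - -12*-21)=58, (-12*-40 - -1*-10)=470, (-1*17 - 32*-40)=1263, (32*36 - 27*17)=693, (27*20 - -3*36)=648, (-3*-21 - -31*20)=683; twice the area = |3815| = 3815; area = 3815/2; answer 3815/2
Stage 3: R2 = 3815/2; threaded value p + q = 3817; m = 12; remainder = value at the root: 9*(12)^3 - 1*(12)^2 + 5*(12)^1 - 5 = (15552) + (-144) + (60) + (-5) = 15463; answer 15463

15463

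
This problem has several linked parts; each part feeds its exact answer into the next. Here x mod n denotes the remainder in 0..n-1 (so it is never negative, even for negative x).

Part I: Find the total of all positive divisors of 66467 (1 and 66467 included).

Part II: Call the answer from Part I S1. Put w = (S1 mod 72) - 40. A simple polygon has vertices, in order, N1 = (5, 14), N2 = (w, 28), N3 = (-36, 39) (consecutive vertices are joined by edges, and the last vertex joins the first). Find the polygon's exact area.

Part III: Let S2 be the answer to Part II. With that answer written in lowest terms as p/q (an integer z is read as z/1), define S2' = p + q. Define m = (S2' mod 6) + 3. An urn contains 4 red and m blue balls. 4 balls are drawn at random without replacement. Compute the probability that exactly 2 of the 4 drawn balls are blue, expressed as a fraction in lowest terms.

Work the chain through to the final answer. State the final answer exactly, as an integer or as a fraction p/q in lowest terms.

Part I: 66467 is prime, so its only divisors are 1 and 66467; sigma = 1 + 66467 = 66468; answer 66468
Part II: S1 = 66468; w = -28; cross terms: (5*28 - -28*14)=532, (-28*39 - -36*28)=-84, (-36*14 - 5*39)=-699; twice the area = |-251| = 251; area = 251/2; answer 251/2
Part III: S2 = 251/2; threaded value p + q = 253; m = 4; total draws C(8,4) = 70; favorable C(4,2)*C(4,2) = 36; P = 18/35; answer 18/35

18/35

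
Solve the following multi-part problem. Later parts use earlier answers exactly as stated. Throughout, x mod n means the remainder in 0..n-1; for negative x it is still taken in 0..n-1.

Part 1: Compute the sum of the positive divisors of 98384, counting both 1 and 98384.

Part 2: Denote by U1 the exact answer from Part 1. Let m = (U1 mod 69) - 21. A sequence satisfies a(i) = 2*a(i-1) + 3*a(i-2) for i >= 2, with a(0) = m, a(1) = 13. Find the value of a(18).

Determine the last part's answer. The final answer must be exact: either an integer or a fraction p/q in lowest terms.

Part 1: 98384 = 2^4 * 11 * 13 * 43; sigma = (1 + 2 + 4 + 8 + 16) * (1 + 11) * (1 + 13) * (1 + 43) = 31 * 12 * 14 * 44 = 229152; answer 229152
Part 2: U1 = 229152; m = -18; a(2) = 2*(13) + 3*(-18) = -28; iterating: a(2)=-28, a(3)=-17, a(4)=-118, a(5)=-287, a(6)=-928, a(7)=-2717, a(8)=-8218, a(9)=-24587, a(10)=-73828, a(11)=-221417, a(12)=-664318, a(13)=-1992887, a(14)=-5978728, a(15)=-17936117, a(16)=-53808418, a(17)=-161425187, a(18)=-484275628; answer -484275628

-484275628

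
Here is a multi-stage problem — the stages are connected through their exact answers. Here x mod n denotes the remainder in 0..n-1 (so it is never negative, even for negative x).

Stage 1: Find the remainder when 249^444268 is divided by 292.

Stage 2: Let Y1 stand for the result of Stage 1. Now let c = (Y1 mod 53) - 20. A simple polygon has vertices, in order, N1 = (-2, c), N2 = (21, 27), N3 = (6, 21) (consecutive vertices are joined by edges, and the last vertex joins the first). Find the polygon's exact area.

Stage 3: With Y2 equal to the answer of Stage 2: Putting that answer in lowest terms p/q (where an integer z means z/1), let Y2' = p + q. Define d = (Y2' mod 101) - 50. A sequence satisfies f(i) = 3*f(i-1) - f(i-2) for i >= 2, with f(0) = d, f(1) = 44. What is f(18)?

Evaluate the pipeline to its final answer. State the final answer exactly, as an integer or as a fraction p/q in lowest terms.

Stage 1: squarings mod 292: 249^1=249, 249^2=97, 249^4=65, 249^8=137, 249^16=81, 249^32=137, 249^64=81, 249^128=137, 249^256=81, 249^512=137, 249^1024=81, 249^2048=137, 249^4096=81, 249^8192=137, 249^16384=81, 249^32768=137, 249^65536=81, 249^131072=137, 249^262144=81; 249^444268 = 249^4 * 249^8 * 249^32 * 249^64 * 249^256 * 249^512 * 249^1024 * 249^16384 * 249^32768 * 249^131072 * 249^262144 = 65 (mod 292); answer 65
Stage 2: Y1 = 65; c = -8; cross terms: (-2*27 - 21*-8)=114, (21*21 - 6*27)=279, (6*-8 - -2*21)=-6; twice the area = |387| = 387; area = 387/2; answer 387/2
Stage 3: Y2 = 387/2; threaded value p + q = 389; d = 36; f(2) = 3*(44) - 1*(36) = 96; iterating: f(2)=96, f(3)=244, f(4)=636, f(5)=1664, f(6)=4356, f(7)=11404, f(8)=29856, f(9)=78164, f(10)=204636, f(11)=535744, f(12)=1402596, f(13)=3672044, f(14)=9613536, f(15)=25168564, f(16)=65892156, f(17)=172507904, f(18)=451631556; answer 451631556

451631556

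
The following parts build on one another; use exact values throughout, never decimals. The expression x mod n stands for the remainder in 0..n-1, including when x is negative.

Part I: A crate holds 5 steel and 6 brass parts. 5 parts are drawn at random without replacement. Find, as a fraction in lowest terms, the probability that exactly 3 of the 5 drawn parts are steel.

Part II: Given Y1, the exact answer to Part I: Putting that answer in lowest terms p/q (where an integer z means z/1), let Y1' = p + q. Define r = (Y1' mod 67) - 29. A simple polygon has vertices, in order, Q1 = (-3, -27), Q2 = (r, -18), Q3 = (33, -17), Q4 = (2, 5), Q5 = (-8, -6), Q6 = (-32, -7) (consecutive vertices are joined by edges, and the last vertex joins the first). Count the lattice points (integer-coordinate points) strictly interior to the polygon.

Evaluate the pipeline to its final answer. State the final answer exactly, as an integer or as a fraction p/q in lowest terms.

815

Part I: total draws C(11,5) = 462; favorable C(5,3)*C(6,2) = 150; P = 25/77; answer 25/77
Part II: Y1 = 25/77; threaded value p + q = 102; r = 6; cross terms: (-3*-18 - 6*-27)=216, (6*-17 - 33*-18)=492, (33*5 - 2*-17)=199, (2*-6 - -8*5)=28, (-8*-7 - -32*-6)=-136, (-32*-27 - -3*-7)=843; twice the area = |1642| = 1642; area = 821; boundary points = 9 + 1 + 1 + 1 + 1 + 1 = 14; strictly interior points = area - boundary/2 + 1 = 815; answer 815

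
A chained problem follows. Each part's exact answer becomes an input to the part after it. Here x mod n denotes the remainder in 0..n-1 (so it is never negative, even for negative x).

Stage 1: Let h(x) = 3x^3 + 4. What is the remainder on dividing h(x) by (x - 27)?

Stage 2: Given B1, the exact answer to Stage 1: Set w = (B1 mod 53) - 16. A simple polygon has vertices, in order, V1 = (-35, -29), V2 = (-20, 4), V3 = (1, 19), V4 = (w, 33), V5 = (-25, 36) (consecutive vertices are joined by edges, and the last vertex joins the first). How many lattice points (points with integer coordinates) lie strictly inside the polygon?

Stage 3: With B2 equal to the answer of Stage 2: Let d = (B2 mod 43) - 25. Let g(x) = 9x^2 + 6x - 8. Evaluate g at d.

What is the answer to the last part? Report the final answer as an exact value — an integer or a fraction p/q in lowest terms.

3835

Stage 1: remainder = value at the root: 3*(27)^3 + 4 = (59049) + (4) = 59053; answer 59053
Stage 2: B1 = 59053; w = -5; cross terms: (-35*4 - -20*-29)=-720, (-20*19 - 1*4)=-384, (1*33 - -5*19)=128, (-5*36 - -25*33)=645, (-25*-29 - -35*36)=1985; twice the area = |1654| = 1654; area = 827; boundary points = 3 + 3 + 2 + 1 + 5 = 14; strictly interior points = area - boundary/2 + 1 = 821; answer 821
Stage 3: B2 = 821; d = -21; 9*(-21)^2 + 6*(-21)^1 - 8 = (3969) + (-126) + (-8) = 3835; answer 3835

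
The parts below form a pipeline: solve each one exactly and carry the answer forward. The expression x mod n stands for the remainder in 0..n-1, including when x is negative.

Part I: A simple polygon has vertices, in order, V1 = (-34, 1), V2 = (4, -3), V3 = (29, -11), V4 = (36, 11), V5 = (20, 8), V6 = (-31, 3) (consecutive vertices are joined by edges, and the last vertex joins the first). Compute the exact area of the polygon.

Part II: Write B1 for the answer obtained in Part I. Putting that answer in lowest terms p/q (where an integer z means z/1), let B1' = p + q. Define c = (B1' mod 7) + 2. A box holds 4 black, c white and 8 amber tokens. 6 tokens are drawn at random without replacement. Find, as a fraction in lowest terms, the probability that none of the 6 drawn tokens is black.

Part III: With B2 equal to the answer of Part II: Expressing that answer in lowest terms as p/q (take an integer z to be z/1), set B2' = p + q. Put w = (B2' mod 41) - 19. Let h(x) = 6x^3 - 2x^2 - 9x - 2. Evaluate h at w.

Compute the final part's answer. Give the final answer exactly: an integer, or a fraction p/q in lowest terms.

1168

Part I: cross terms: (-34*-3 - 4*1)=98, (4*-11 - 29*-3)=43, (29*11 - 36*-11)=715, (36*8 - 20*11)=68, (20*3 - -31*8)=308, (-31*1 - -34*3)=71; twice the area = |1303| = 1303; area = 1303/2; answer 1303/2
Part II: B1 = 1303/2; threaded value p + q = 1305; c = 5; total draws C(17,6) = 12376; favorable C(13,6) = 1716; P = 33/238; answer 33/238
Part III: B2 = 33/238; threaded value p + q = 271; w = 6; 6*(6)^3 - 2*(6)^2 - 9*(6)^1 - 2 = (1296) + (-72) + (-54) + (-2) = 1168; answer 1168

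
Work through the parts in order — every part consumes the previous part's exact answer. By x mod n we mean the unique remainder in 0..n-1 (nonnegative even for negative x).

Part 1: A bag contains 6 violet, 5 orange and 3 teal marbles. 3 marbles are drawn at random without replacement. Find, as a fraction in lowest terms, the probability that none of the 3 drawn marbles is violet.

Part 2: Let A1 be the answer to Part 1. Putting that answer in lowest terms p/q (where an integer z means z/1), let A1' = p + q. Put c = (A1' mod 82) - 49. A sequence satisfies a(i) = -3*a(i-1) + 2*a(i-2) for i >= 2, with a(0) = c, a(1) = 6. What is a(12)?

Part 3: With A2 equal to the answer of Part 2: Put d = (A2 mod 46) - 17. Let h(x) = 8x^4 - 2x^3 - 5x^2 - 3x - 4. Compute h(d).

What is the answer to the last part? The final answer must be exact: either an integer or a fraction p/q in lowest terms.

Part 1: total draws C(14,3) = 364; favorable C(8,3) = 56; P = 2/13; answer 2/13
Part 2: A1 = 2/13; threaded value p + q = 15; c = -34; a(2) = -3*(6) + 2*(-34) = -86; iterating: a(2)=-86, a(3)=270, a(4)=-982, a(5)=3486, a(6)=-12422, a(7)=44238, a(8)=-157558, a(9)=561150, a(10)=-1998566, a(11)=7117998, a(12)=-25351126; answer -25351126
Part 3: A2 = -25351126; d = 9; 8*(9)^4 - 2*(9)^3 - 5*(9)^2 - 3*(9)^1 - 4 = (52488) + (-1458) + (-405) + (-27) + (-4) = 50594; answer 50594

50594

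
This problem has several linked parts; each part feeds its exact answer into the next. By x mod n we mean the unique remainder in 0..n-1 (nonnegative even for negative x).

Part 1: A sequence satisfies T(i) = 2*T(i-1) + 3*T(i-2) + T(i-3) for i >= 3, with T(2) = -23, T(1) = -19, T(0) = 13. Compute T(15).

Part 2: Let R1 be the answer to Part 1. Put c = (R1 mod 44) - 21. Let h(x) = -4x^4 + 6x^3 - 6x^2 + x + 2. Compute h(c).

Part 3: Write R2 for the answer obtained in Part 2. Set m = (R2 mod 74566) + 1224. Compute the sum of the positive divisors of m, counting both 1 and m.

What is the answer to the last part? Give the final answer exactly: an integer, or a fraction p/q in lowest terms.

Part 1: T(3) = 2*(-23) + 3*(-19) + 1*(13) = -90; iterating: T(3)=-90, T(4)=-268, T(5)=-829, T(6)=-2552, T(7)=-7859, T(8)=-24203, T(9)=-74535, T(10)=-229538, T(11)=-706884, T(12)=-2176917, T(13)=-6704024, T(14)=-20645683, T(15)=-63580355; answer -63580355
Part 2: R1 = -63580355; c = 20; -4*(20)^4 + 6*(20)^3 - 6*(20)^2 + 1*(20)^1 + 2 = (-640000) + (48000) + (-2400) + (20) + (2) = -594378; answer -594378
Part 3: R2 = -594378; m = 3374; 3374 = 2 * 7 * 241; sigma = (1 + 2) * (1 + 7) * (1 + 241) = 3 * 8 * 242 = 5808; answer 5808

5808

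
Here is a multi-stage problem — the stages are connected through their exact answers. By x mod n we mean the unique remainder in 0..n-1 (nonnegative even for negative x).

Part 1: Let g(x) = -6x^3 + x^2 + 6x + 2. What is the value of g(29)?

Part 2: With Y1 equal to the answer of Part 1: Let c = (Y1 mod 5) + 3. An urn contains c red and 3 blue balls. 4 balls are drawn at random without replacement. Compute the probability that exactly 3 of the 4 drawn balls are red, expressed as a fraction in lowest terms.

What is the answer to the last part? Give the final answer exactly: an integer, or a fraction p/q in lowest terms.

Part 1: -6*(29)^3 + 1*(29)^2 + 6*(29)^1 + 2 = (-146334) + (841) + (174) + (2) = -145317; answer -145317
Part 2: Y1 = -145317; c = 6; total draws C(9,4) = 126; favorable C(6,3)*C(3,1) = 60; P = 10/21; answer 10/21

10/21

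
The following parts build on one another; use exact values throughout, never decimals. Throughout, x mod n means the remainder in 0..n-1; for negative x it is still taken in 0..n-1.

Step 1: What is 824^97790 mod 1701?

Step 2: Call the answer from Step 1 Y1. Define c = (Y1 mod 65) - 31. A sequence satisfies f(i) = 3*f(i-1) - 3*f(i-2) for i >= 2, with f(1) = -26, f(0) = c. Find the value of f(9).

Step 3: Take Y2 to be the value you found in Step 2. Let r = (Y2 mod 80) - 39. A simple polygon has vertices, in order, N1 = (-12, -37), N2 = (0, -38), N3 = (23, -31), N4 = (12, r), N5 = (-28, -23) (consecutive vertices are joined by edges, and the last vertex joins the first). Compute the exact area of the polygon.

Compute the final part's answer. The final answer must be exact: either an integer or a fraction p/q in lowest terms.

Step 1: squarings mod 1701: 824^1=824, 824^2=277, 824^4=184, 824^8=1537, 824^16=1381, 824^32=340, 824^64=1633, 824^128=1222, 824^256=1507, 824^512=214, 824^1024=1570, 824^2048=151, 824^4096=688, 824^8192=466, 824^16384=1129, 824^32768=592, 824^65536=58; 824^97790 = 824^2 * 824^4 * 824^8 * 824^16 * 824^32 * 824^64 * 824^128 * 824^256 * 824^1024 * 824^2048 * 824^4096 * 824^8192 * 824^16384 * 824^65536 = 151 (mod 1701); answer 151
Step 2: Y1 = 151; c = -10; f(2) = 3*(-26) - 3*(-10) = -48; iterating: f(2)=-48, f(3)=-66, f(4)=-54, f(5)=36, f(6)=270, f(7)=702, f(8)=1296, f(9)=1782; answer 1782
Step 3: Y2 = 1782; r = -17; cross terms: (-12*-38 - 0*-37)=456, (0*-31 - 23*-38)=874, (23*-17 - 12*-31)=-19, (12*-23 - -28*-17)=-752, (-28*-37 - -12*-23)=760; twice the area = |1319| = 1319; area = 1319/2; answer 1319/2

1319/2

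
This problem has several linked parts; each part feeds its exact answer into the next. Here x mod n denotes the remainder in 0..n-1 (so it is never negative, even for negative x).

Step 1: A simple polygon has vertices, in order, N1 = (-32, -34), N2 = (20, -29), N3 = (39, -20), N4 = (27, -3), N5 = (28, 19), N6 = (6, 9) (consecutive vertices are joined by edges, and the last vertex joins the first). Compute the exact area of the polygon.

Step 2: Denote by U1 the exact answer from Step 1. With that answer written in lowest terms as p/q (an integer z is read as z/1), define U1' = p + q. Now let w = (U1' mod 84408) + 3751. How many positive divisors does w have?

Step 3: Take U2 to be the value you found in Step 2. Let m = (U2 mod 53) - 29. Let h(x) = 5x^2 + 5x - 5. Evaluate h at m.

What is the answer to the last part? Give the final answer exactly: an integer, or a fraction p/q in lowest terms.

Step 1: cross terms: (-32*-29 - 20*-34)=1608, (20*-20 - 39*-29)=731, (39*-3 - 27*-20)=423, (27*19 - 28*-3)=597, (28*9 - 6*19)=138, (6*-34 - -32*9)=84; twice the area = |3581| = 3581; area = 3581/2; answer 3581/2
Step 2: U1 = 3581/2; threaded value p + q = 3583; w = 7334; 7334 = 2 * 19 * 193; number of divisors = (1+1) * (1+1) * (1+1) = 8; answer 8
Step 3: U2 = 8; m = -21; 5*(-21)^2 + 5*(-21)^1 - 5 = (2205) + (-105) + (-5) = 2095; answer 2095

2095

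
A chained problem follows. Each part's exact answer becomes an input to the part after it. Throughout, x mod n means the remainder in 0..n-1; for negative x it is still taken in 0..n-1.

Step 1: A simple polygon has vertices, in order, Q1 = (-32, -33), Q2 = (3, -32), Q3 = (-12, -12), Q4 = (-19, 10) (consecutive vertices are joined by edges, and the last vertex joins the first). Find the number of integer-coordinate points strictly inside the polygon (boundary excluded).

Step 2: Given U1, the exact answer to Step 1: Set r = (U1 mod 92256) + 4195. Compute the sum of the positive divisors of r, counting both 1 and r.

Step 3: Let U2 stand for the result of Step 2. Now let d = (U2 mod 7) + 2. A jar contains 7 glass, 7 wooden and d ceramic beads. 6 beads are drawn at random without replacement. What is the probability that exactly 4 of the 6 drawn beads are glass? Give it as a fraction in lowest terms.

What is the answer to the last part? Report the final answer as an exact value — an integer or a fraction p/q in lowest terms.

Step 1: cross terms: (-32*-32 - 3*-33)=1123, (3*-12 - -12*-32)=-420, (-12*10 - -19*-12)=-348, (-19*-33 - -32*10)=947; twice the area = |1302| = 1302; area = 651; boundary points = 1 + 5 + 1 + 1 = 8; strictly interior points = area - boundary/2 + 1 = 648; answer 648
Step 2: U1 = 648; r = 4843; 4843 = 29 * 167; sigma = (1 + 29) * (1 + 167) = 30 * 168 = 5040; answer 5040
Step 3: U2 = 5040; d = 2; total draws C(16,6) = 8008; favorable C(7,4)*C(9,2) = 1260; P = 45/286; answer 45/286

45/286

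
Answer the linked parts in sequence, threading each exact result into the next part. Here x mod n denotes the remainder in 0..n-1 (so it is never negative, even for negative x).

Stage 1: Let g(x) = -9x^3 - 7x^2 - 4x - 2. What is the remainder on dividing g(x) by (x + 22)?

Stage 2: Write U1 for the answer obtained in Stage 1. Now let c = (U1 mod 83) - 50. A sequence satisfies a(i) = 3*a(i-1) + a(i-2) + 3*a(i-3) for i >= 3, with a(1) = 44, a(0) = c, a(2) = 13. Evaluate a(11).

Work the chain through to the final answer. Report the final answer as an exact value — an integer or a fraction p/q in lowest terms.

Stage 1: remainder = value at the root: -9*(-22)^3 - 7*(-22)^2 - 4*(-22)^1 - 2 = (95832) + (-3388) + (88) + (-2) = 92530; answer 92530
Stage 2: U1 = 92530; c = 18; a(3) = 3*(13) + 1*(44) + 3*(18) = 137; iterating: a(3)=137, a(4)=556, a(5)=1844, a(6)=6499, a(7)=23009, a(8)=81058, a(9)=285680, a(10)=1007125, a(11)=3550229; answer 3550229

3550229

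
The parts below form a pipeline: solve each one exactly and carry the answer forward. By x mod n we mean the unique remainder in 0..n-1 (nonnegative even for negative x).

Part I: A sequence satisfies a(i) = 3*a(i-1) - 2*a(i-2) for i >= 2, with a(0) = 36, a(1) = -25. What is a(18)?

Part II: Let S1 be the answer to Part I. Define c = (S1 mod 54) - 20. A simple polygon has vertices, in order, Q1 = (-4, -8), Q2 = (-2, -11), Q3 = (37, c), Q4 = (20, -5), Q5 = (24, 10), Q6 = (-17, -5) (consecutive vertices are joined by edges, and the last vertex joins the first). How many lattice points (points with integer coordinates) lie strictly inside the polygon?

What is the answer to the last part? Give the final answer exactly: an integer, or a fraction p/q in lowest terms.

468

Part I: a(2) = 3*(-25) - 2*(36) = -147; iterating: a(2)=-147, a(3)=-391, a(4)=-879, a(5)=-1855, a(6)=-3807, a(7)=-7711, a(8)=-15519, a(9)=-31135, a(10)=-62367, a(11)=-124831, a(12)=-249759, a(13)=-499615, a(14)=-999327, a(15)=-1998751, a(16)=-3997599, a(17)=-7995295, a(18)=-15990687; answer -15990687
Part II: S1 = -15990687; c = -11; cross terms: (-4*-11 - -2*-8)=28, (-2*-11 - 37*-11)=429, (37*-5 - 20*-11)=35, (20*10 - 24*-5)=320, (24*-5 - -17*10)=50, (-17*-8 - -4*-5)=116; twice the area = |978| = 978; area = 489; boundary points = 1 + 39 + 1 + 1 + 1 + 1 = 44; strictly interior points = area - boundary/2 + 1 = 468; answer 468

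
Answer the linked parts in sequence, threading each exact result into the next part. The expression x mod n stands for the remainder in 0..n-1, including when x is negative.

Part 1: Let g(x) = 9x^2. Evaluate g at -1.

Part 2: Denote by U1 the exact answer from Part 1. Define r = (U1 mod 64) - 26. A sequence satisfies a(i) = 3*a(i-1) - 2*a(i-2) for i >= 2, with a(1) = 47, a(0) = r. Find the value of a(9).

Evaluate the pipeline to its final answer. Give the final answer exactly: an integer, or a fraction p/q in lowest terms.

32687

Part 1: 9*(-1)^2 = (9) = 9; answer 9
Part 2: U1 = 9; r = -17; a(2) = 3*(47) - 2*(-17) = 175; iterating: a(2)=175, a(3)=431, a(4)=943, a(5)=1967, a(6)=4015, a(7)=8111, a(8)=16303, a(9)=32687; answer 32687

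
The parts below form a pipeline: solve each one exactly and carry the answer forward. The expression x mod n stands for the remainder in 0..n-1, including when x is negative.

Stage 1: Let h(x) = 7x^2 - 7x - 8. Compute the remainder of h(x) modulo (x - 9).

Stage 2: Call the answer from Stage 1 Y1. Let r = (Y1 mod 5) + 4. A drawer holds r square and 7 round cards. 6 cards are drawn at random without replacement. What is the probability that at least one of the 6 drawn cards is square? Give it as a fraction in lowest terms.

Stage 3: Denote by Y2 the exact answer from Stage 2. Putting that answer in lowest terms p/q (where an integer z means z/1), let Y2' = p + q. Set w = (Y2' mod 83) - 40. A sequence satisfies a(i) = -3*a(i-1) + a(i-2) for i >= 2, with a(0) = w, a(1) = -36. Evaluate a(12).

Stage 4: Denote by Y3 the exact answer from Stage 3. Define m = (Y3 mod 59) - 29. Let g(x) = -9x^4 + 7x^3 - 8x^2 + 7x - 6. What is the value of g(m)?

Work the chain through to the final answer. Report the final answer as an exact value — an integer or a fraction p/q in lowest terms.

-1017

Stage 1: remainder = value at the root: 7*(9)^2 - 7*(9)^1 - 8 = (567) + (-63) + (-8) = 496; answer 496
Stage 2: Y1 = 496; r = 5; total draws C(12,6) = 924; complement C(7,6) = 7; favorable 924 - 7 = 917; P = 131/132; answer 131/132
Stage 3: Y2 = 131/132; threaded value p + q = 263; w = -26; a(2) = -3*(-36) + 1*(-26) = 82; iterating: a(2)=82, a(3)=-282, a(4)=928, a(5)=-3066, a(6)=10126, a(7)=-33444, a(8)=110458, a(9)=-364818, a(10)=1204912, a(11)=-3979554, a(12)=13143574; answer 13143574
Stage 4: Y3 = 13143574; m = -3; -9*(-3)^4 + 7*(-3)^3 - 8*(-3)^2 + 7*(-3)^1 - 6 = (-729) + (-189) + (-72) + (-21) + (-6) = -1017; answer -1017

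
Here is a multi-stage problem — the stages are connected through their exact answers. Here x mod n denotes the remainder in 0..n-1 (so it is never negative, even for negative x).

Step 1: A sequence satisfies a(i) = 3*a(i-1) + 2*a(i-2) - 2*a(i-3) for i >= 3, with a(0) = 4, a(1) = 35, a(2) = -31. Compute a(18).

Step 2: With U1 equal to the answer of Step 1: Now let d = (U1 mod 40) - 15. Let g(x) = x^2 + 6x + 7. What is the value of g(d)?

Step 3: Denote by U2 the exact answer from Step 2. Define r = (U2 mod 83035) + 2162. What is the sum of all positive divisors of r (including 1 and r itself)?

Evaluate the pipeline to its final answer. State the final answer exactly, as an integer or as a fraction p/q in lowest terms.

2690

Step 1: a(3) = 3*(-31) + 2*(35) - 2*(4) = -31; iterating: a(3)=-31, a(4)=-225, a(5)=-675, a(6)=-2413, a(7)=-8139, a(8)=-27893, a(9)=-95131, a(10)=-324901, a(11)=-1109179, a(12)=-3787077, a(13)=-12929787, a(14)=-44145157, a(15)=-150720891, a(16)=-514593413, a(17)=-1756931707, a(18)=-5998540165; answer -5998540165
Step 2: U1 = -5998540165; d = 20; 1*(20)^2 + 6*(20)^1 + 7 = (400) + (120) + (7) = 527; answer 527
Step 3: U2 = 527; r = 2689; 2689 is prime, so its only divisors are 1 and 2689; sigma = 1 + 2689 = 2690; answer 2690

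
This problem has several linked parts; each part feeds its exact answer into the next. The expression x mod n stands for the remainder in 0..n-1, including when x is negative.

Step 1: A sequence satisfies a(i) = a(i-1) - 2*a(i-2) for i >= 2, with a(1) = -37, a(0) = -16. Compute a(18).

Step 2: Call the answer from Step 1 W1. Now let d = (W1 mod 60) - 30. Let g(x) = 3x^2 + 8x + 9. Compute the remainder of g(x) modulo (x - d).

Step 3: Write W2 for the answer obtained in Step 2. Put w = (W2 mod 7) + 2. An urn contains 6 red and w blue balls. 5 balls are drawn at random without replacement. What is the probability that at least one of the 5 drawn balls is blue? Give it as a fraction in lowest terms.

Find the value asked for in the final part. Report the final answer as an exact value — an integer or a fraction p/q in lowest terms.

Step 1: a(2) = 1*(-37) - 2*(-16) = -5; iterating: a(2)=-5, a(3)=69, a(4)=79, a(5)=-59, a(6)=-217, a(7)=-99, a(8)=335, a(9)=533, a(10)=-137, a(11)=-1203, a(12)=-929, a(13)=1477, a(14)=3335, a(15)=381, a(16)=-6289, a(17)=-7051, a(18)=5527; answer 5527
Step 2: W1 = 5527; d = -23; remainder = value at the root: 3*(-23)^2 + 8*(-23)^1 + 9 = (1587) + (-184) + (9) = 1412; answer 1412
Step 3: W2 = 1412; w = 7; total draws C(13,5) = 1287; complement C(6,5) = 6; favorable 1287 - 6 = 1281; P = 427/429; answer 427/429

427/429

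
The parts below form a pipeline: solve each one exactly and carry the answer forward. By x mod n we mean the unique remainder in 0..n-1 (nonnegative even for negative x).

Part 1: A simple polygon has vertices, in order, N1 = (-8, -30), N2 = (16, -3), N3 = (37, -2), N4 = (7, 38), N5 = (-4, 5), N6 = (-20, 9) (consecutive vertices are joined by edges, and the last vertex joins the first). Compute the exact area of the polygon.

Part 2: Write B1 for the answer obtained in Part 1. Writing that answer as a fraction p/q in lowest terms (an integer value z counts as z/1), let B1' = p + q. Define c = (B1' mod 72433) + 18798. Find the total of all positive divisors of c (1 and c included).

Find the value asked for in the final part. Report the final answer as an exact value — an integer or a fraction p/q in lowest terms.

44352

Part 1: cross terms: (-8*-3 - 16*-30)=504, (16*-2 - 37*-3)=79, (37*38 - 7*-2)=1420, (7*5 - -4*38)=187, (-4*9 - -20*5)=64, (-20*-30 - -8*9)=672; twice the area = |2926| = 2926; area = 1463; answer 1463
Part 2: B1 = 1463; threaded value p + q = 1464; c = 20262; 20262 = 2 * 3 * 11 * 307; sigma = (1 + 2) * (1 + 3) * (1 + 11) * (1 + 307) = 3 * 4 * 12 * 308 = 44352; answer 44352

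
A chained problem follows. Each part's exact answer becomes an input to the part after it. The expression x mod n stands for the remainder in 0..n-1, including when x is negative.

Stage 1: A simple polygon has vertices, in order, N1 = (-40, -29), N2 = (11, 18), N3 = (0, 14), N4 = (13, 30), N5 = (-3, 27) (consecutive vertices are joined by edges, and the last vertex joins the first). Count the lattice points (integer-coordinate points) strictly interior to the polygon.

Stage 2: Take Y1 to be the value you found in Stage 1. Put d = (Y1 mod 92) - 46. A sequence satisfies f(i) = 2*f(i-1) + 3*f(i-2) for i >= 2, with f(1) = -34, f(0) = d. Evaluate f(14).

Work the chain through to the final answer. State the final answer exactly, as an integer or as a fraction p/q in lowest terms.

Stage 1: cross terms: (-40*18 - 11*-29)=-401, (11*14 - 0*18)=154, (0*30 - 13*14)=-182, (13*27 - -3*30)=441, (-3*-29 - -40*27)=1167; twice the area = |1179| = 1179; area = 1179/2; boundary points = 1 + 1 + 1 + 1 + 1 = 5; strictly interior points = area - boundary/2 + 1 = 588; answer 588
Stage 2: Y1 = 588; d = -10; f(2) = 2*(-34) + 3*(-10) = -98; iterating: f(2)=-98, f(3)=-298, f(4)=-890, f(5)=-2674, f(6)=-8018, f(7)=-24058, f(8)=-72170, f(9)=-216514, f(10)=-649538, f(11)=-1948618, f(12)=-5845850, f(13)=-17537554, f(14)=-52612658; answer -52612658

-52612658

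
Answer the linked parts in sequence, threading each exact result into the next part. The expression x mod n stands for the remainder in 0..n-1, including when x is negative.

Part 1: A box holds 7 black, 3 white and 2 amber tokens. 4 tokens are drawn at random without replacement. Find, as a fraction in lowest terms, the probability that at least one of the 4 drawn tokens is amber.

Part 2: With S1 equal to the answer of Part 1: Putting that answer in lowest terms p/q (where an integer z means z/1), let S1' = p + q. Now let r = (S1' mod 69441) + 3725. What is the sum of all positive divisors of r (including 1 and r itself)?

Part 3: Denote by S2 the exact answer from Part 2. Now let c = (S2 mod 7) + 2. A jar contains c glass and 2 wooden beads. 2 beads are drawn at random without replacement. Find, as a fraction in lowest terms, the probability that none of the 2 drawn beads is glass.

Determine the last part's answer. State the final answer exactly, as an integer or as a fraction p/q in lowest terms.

1/6

Part 1: total draws C(12,4) = 495; complement C(10,4) = 210; favorable 495 - 210 = 285; P = 19/33; answer 19/33
Part 2: S1 = 19/33; threaded value p + q = 52; r = 3777; 3777 = 3 * 1259; sigma = (1 + 3) * (1 + 1259) = 4 * 1260 = 5040; answer 5040
Part 3: S2 = 5040; c = 2; total draws C(4,2) = 6; favorable C(2,2) = 1; P = 1/6; answer 1/6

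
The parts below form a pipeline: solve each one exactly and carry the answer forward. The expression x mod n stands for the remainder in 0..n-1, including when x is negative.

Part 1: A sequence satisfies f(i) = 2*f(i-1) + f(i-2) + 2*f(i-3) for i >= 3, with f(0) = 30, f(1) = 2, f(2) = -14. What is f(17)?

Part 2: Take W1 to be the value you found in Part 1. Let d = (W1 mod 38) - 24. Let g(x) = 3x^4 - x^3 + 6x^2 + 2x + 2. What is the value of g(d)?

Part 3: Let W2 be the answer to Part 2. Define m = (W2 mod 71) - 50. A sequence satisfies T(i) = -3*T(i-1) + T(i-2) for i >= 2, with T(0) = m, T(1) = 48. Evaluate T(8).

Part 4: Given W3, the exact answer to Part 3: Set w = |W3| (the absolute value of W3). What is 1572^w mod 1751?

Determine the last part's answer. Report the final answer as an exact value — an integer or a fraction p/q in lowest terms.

Part 1: f(3) = 2*(-14) + 1*(2) + 2*(30) = 34; iterating: f(3)=34, f(4)=58, f(5)=122, f(6)=370, f(7)=978, f(8)=2570, f(9)=6858, f(10)=18242, f(11)=48482, f(12)=128922, f(13)=342810, f(14)=911506, f(15)=2423666, f(16)=6444458, f(17)=17135594; answer 17135594
Part 2: W1 = 17135594; d = 2; 3*(2)^4 - 1*(2)^3 + 6*(2)^2 + 2*(2)^1 + 2 = (48) + (-8) + (24) + (4) + (2) = 70; answer 70
Part 3: W2 = 70; m = 20; T(2) = -3*(48) + 1*(20) = -124; iterating: T(2)=-124, T(3)=420, T(4)=-1384, T(5)=4572, T(6)=-15100, T(7)=49872, T(8)=-164716; answer -164716
Part 4: W3 = -164716; w = 164716; squarings mod 1751: 1572^1=1572, 1572^2=523, 1572^4=373, 1572^8=800, 1572^16=885, 1572^32=528, 1572^64=375, 1572^128=545, 1572^256=1106, 1572^512=1038, 1572^1024=579, 1572^2048=800, 1572^4096=885, 1572^8192=528, 1572^16384=375, 1572^32768=545, 1572^65536=1106, 1572^131072=1038; 1572^164716 = 1572^4 * 1572^8 * 1572^32 * 1572^64 * 1572^256 * 1572^512 * 1572^32768 * 1572^131072 = 917 (mod 1751); answer 917

917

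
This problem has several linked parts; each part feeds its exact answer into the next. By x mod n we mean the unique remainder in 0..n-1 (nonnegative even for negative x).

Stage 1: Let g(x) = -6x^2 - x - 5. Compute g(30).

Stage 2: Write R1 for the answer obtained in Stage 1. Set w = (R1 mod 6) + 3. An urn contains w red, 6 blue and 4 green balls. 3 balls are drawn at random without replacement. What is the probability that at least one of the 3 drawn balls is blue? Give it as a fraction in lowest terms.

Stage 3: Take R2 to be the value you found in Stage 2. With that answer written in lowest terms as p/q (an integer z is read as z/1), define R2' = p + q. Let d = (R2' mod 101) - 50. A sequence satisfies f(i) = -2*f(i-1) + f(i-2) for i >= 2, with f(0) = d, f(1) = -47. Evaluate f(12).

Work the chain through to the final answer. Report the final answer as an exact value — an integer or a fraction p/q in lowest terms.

502154

Stage 1: -6*(30)^2 - 1*(30)^1 - 5 = (-5400) + (-30) + (-5) = -5435; answer -5435
Stage 2: R1 = -5435; w = 4; total draws C(14,3) = 364; complement C(8,3) = 56; favorable 364 - 56 = 308; P = 11/13; answer 11/13
Stage 3: R2 = 11/13; threaded value p + q = 24; d = -26; f(2) = -2*(-47) + 1*(-26) = 68; iterating: f(2)=68, f(3)=-183, f(4)=434, f(5)=-1051, f(6)=2536, f(7)=-6123, f(8)=14782, f(9)=-35687, f(10)=86156, f(11)=-207999, f(12)=502154; answer 502154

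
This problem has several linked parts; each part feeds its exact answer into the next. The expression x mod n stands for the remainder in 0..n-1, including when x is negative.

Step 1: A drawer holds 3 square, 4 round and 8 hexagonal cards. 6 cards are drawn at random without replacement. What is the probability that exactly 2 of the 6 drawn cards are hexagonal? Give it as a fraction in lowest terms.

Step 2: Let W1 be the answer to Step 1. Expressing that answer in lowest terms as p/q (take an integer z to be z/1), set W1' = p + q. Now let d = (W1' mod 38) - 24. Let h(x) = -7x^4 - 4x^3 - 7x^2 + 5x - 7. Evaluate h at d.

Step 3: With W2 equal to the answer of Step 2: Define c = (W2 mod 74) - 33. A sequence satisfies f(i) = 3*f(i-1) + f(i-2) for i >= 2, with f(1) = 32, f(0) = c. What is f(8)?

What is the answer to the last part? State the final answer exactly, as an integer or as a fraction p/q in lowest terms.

160145

Step 1: total draws C(15,6) = 5005; favorable C(8,2)*C(7,4) = 980; P = 28/143; answer 28/143
Step 2: W1 = 28/143; threaded value p + q = 171; d = -5; -7*(-5)^4 - 4*(-5)^3 - 7*(-5)^2 + 5*(-5)^1 - 7 = (-4375) + (500) + (-175) + (-25) + (-7) = -4082; answer -4082
Step 3: W2 = -4082; c = 29; f(2) = 3*(32) + 1*(29) = 125; iterating: f(2)=125, f(3)=407, f(4)=1346, f(5)=4445, f(6)=14681, f(7)=48488, f(8)=160145; answer 160145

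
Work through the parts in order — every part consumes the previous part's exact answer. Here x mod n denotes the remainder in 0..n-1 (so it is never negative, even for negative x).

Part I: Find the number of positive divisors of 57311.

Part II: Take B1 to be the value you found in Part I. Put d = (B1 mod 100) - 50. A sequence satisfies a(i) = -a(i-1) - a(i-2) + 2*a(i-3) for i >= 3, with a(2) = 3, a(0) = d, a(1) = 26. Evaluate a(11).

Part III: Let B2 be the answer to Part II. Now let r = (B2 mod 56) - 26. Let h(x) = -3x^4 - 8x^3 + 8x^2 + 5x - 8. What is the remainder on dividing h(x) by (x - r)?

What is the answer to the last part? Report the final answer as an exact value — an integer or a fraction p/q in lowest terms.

Part I: 57311 = 223 * 257; number of divisors = (1+1) * (1+1) = 4; answer 4
Part II: B1 = 4; d = -46; a(3) = -1*(3) - 1*(26) + 2*(-46) = -121; iterating: a(3)=-121, a(4)=170, a(5)=-43, a(6)=-369, a(7)=752, a(8)=-469, a(9)=-1021, a(10)=2994, a(11)=-2911; answer -2911
Part III: B2 = -2911; r = -25; remainder = value at the root: -3*(-25)^4 - 8*(-25)^3 + 8*(-25)^2 + 5*(-25)^1 - 8 = (-1171875) + (125000) + (5000) + (-125) + (-8) = -1042008; answer -1042008

-1042008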